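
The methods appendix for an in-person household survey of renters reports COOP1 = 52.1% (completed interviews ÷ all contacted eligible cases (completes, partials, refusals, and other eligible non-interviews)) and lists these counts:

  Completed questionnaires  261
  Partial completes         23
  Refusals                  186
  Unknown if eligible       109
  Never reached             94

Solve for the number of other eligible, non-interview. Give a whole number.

COOP1 = 261 / D = 0.521
D = 261 / 0.521 = 501.0
Remaining denominator categories sum to 470
other eligible, non-interview = 501.0 − 470 ≈ 31

31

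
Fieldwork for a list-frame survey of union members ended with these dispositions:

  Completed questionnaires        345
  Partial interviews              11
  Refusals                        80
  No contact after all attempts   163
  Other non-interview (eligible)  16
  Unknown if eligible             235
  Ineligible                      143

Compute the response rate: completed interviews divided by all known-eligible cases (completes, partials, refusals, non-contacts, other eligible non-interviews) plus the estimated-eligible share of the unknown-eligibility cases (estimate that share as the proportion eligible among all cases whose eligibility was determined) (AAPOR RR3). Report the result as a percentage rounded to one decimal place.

42.8%

Numerator → 345
Known eligible → 345 + 11 + 80 + 163 + 16 = 615
e = 615 / (615 + 143) = 615 / 758 = 0.8113
Eligible share of unknowns → 0.8113 × 235 = 190.66
Base → 615 + 190.66 = 805.66
RR3 = 345 / 805.66 = 0.4282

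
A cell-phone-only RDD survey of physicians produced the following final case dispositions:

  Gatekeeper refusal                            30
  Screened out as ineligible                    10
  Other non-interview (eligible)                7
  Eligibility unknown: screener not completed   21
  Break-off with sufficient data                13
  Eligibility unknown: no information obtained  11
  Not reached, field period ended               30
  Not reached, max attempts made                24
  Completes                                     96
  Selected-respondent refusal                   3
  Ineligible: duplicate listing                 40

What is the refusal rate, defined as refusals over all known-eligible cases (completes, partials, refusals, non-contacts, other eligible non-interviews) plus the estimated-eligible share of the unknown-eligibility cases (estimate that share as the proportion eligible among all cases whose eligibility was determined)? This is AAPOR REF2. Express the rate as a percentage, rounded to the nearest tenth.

14.4%

Refusal or break-off = 30 + 3 = 33
Non-contacts = 30 + 24 = 54
Unknown eligibility = 21 + 11 = 32
Not eligible = 10 + 40 = 50
Top = 33
Determined eligible = 96 + 13 + 33 + 54 + 7 = 203
e = 203 / (203 + 50) = 203 / 253 = 0.8024
Eligible share of unknowns = 0.8024 × 32 = 25.68
Denominator = 203 + 25.68 = 228.68
REF2 = 33 / 228.68 = 0.1443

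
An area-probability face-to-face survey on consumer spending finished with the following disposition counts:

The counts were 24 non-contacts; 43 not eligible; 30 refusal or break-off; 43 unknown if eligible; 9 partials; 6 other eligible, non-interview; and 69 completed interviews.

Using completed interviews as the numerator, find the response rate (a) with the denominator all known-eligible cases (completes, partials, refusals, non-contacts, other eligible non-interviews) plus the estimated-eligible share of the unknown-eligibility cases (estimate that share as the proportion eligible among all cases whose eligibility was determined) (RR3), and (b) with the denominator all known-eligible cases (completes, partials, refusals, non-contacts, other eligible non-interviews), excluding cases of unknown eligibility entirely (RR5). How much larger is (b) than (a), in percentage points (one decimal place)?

9.6

Top: 69
Known eligible: 69 + 9 + 30 + 24 + 6 = 138
e = 138 / (138 + 43) = 138 / 181 = 0.7624
e × U: 0.7624 × 43 = 32.78
Denominator: 138 + 32.78 = 170.78
RR3 = 69 / 170.78 = 0.4040
Denominator: 69 + 9 + 30 + 24 + 6 = 138
RR5 = 69 / 138 = 0.5000
Difference = 50.00 − 40.40 = 9.60 percentage points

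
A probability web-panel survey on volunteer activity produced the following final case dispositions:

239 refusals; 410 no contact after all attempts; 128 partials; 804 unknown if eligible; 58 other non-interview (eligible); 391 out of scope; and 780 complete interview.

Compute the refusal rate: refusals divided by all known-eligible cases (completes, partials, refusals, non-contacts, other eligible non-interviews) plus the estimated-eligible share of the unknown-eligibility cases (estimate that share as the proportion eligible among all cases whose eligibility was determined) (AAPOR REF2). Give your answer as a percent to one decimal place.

10.6%

Numerator: 239
Eligible (known): 780 + 128 + 239 + 410 + 58 = 1615
e = 1615 / (1615 + 391) = 1615 / 2006 = 0.8051
e × U: 0.8051 × 804 = 647.30
Denominator: 1615 + 647.30 = 2262.30
REF2 = 239 / 2262.30 = 0.1056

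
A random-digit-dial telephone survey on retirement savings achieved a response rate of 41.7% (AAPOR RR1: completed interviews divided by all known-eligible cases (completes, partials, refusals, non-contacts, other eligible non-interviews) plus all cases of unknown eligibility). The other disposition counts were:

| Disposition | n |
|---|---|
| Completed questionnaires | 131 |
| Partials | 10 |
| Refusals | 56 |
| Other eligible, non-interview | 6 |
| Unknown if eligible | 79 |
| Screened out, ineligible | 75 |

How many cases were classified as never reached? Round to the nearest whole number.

RR1 = 131 / D = 0.417
D = 131 / 0.417 = 314.1
Rest of base = 282
never reached = 314.1 − 282 ≈ 32

32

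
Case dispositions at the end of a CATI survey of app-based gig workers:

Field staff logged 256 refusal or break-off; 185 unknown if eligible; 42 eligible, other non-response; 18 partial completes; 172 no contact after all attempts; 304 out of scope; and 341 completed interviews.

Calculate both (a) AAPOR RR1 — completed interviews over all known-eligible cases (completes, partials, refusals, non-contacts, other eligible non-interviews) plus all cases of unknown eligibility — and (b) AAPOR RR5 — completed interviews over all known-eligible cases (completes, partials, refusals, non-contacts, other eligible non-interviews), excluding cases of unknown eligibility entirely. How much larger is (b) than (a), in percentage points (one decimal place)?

7.5

Num = 341
Base = 341 + 18 + 256 + 172 + 42 + 185 = 1014
RR1 = 341 / 1014 = 0.3363
Base = 341 + 18 + 256 + 172 + 42 = 829
RR5 = 341 / 829 = 0.4113
Difference = 41.13 − 33.63 = 7.50 percentage points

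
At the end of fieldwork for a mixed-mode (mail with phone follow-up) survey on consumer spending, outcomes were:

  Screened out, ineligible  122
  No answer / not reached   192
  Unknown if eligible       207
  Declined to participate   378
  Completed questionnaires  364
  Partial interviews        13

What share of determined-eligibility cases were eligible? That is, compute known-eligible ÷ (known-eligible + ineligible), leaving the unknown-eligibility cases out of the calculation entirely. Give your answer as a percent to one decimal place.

88.6%

Eligible (known): 364 + 13 + 378 + 192 = 947
e = 947 / (947 + 122) = 947 / 1069 = 0.8859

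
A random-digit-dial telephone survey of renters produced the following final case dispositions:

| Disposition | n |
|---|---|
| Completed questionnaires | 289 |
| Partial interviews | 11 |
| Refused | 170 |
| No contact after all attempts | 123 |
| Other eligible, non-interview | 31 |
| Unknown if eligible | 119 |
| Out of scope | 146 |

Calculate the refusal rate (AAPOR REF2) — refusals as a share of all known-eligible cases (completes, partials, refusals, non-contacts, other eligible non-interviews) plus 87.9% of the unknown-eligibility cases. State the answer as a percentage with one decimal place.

Numerator → 170
Determined eligible → 289 + 11 + 170 + 123 + 31 = 624
Estimated eligible among unknowns → 0.8790 × 119 = 104.60
Denominator → 624 + 104.60 = 728.60
REF2 = 170 / 728.60 = 0.2333

23.3%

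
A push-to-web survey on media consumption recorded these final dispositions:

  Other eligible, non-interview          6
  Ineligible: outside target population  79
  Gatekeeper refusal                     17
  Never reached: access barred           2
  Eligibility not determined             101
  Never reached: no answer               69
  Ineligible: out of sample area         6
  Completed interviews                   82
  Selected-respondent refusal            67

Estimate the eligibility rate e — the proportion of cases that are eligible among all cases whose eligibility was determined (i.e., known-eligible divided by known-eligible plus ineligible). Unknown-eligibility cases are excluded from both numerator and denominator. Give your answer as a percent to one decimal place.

Declined to participate = 17 + 67 = 84
No contact after all attempts = 69 + 2 = 71
Out of scope = 79 + 6 = 85
Eligible (known) = 82 + 84 + 71 + 6 = 243
e = 243 / (243 + 85) = 243 / 328 = 0.7409

74.1%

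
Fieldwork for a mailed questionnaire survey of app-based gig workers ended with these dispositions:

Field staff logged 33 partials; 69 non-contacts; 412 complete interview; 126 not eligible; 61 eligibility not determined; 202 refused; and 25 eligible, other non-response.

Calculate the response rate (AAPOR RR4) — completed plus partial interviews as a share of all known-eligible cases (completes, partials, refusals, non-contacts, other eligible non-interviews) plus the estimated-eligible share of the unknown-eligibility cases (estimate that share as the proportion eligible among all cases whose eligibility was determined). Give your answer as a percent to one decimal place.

56.1%

Num: 412 + 33 = 445
Determined eligible: 412 + 33 + 202 + 69 + 25 = 741
e = 741 / (741 + 126) = 741 / 867 = 0.8547
Eligible share of unknowns: 0.8547 × 61 = 52.14
Denominator: 741 + 52.14 = 793.14
RR4 = 445 / 793.14 = 0.5611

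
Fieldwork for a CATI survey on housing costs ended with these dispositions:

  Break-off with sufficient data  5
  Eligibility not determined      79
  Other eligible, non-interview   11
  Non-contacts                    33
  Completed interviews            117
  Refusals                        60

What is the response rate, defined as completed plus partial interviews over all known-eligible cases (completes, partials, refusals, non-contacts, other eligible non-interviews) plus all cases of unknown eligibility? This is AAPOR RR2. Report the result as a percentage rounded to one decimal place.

40.0%

Num: 117 + 5 = 122
Denom: 117 + 5 + 60 + 33 + 11 + 79 = 305
RR2 = 122 / 305 = 0.4000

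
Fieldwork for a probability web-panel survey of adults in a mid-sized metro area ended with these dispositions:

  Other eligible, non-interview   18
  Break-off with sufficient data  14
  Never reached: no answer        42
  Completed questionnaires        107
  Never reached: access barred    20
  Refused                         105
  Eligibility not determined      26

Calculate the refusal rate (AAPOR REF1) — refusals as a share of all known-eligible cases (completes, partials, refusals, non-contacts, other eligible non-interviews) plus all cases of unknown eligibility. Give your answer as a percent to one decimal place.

Non-contacts = 42 + 20 = 62
Top = 105
Base = 107 + 14 + 105 + 62 + 18 + 26 = 332
REF1 = 105 / 332 = 0.3163

31.6%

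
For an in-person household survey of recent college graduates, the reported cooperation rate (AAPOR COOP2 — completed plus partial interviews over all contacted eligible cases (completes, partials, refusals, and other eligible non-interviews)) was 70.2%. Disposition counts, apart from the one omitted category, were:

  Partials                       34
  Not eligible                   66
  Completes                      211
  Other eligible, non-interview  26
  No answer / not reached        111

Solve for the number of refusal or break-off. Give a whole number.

Num → 211 + 34 = 245
COOP2 = 245 / D = 0.702
D = 245 / 0.702 = 349.0
Other denominator terms total 271
refusal or break-off = 349.0 − 271 ≈ 78

78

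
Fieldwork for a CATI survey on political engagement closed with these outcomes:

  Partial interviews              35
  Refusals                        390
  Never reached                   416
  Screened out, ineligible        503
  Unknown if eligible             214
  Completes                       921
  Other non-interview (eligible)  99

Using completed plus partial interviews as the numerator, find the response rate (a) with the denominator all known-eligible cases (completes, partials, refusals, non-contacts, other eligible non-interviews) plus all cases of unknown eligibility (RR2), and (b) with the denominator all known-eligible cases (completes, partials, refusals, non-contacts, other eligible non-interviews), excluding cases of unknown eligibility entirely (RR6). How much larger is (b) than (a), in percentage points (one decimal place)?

5.3

Num = 921 + 35 = 956
Base = 921 + 35 + 390 + 416 + 99 + 214 = 2075
RR2 = 956 / 2075 = 0.4607
Base = 921 + 35 + 390 + 416 + 99 = 1861
RR6 = 956 / 1861 = 0.5137
Difference = 51.37 − 46.07 = 5.30 percentage points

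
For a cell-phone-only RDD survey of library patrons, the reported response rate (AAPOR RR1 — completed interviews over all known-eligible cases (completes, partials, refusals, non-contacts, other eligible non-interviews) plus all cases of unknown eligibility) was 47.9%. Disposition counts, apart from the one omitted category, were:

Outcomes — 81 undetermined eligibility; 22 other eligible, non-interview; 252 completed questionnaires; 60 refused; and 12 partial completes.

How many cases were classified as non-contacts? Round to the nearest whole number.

99

RR1 = 252 / D = 0.479
D = 252 / 0.479 = 526.1
Other denominator terms total 427
non-contacts = 526.1 − 427 ≈ 99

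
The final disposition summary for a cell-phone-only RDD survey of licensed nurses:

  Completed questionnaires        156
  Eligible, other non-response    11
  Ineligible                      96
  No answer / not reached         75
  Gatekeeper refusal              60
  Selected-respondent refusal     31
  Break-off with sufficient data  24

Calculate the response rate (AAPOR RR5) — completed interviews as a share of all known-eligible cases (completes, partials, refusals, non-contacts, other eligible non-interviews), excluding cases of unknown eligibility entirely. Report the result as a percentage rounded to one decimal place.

43.7%

Declined to participate = 60 + 31 = 91
Num → 156
Base → 156 + 24 + 91 + 75 + 11 = 357
RR5 = 156 / 357 = 0.4370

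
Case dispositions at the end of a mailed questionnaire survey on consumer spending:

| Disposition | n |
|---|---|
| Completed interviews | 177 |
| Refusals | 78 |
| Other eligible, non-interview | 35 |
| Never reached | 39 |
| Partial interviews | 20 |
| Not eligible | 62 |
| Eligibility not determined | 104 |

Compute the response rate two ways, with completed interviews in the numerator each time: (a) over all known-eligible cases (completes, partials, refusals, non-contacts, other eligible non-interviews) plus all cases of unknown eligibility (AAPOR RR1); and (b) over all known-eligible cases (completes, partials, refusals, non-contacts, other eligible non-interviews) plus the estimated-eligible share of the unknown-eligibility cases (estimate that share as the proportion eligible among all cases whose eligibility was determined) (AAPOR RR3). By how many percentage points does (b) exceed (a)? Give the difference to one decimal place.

1.4

Numerator: 177
Denominator: 177 + 20 + 78 + 39 + 35 + 104 = 453
RR1 = 177 / 453 = 0.3907
Known eligible: 177 + 20 + 78 + 39 + 35 = 349
e = 349 / (349 + 62) = 349 / 411 = 0.8491
e × U: 0.8491 × 104 = 88.31
Denominator: 349 + 88.31 = 437.31
RR3 = 177 / 437.31 = 0.4047
Difference = 40.47 − 39.07 = 1.40 percentage points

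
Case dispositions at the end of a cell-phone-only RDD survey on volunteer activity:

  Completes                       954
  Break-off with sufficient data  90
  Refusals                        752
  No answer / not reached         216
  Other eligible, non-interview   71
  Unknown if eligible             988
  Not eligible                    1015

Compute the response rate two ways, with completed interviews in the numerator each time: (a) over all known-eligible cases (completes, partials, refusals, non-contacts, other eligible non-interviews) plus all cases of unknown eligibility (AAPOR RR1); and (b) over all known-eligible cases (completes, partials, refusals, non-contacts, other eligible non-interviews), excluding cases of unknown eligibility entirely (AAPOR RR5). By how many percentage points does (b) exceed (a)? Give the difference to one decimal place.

14.7

Num → 954
Denominator → 954 + 90 + 752 + 216 + 71 + 988 = 3071
RR1 = 954 / 3071 = 0.3106
Denominator → 954 + 90 + 752 + 216 + 71 = 2083
RR5 = 954 / 2083 = 0.4580
Difference = 45.80 − 31.06 = 14.74 percentage points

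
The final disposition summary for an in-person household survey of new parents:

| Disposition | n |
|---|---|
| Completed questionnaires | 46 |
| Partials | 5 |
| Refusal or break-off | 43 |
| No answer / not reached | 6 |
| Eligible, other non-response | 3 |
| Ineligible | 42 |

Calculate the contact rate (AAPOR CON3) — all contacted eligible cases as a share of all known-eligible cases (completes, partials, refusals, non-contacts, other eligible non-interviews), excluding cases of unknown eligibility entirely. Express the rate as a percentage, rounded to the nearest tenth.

Top = 46 + 5 + 43 + 3 = 97
Denom = 46 + 5 + 43 + 6 + 3 = 103
CON3 = 97 / 103 = 0.9417

94.2%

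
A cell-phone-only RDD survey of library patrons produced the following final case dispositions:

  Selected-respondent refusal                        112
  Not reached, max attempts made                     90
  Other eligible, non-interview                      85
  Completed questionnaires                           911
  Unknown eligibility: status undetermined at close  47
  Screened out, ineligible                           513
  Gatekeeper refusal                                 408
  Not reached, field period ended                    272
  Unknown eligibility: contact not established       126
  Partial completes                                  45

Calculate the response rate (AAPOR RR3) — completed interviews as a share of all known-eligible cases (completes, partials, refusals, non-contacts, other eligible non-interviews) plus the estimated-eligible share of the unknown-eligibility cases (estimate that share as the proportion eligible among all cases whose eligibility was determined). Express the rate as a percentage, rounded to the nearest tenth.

44.2%

Refused = 408 + 112 = 520
No answer / not reached = 272 + 90 = 362
Undetermined eligibility = 126 + 47 = 173
Top: 911
Determined eligible: 911 + 45 + 520 + 362 + 85 = 1923
e = 1923 / (1923 + 513) = 1923 / 2436 = 0.7894
Estimated eligible among unknowns: 0.7894 × 173 = 136.57
Base: 1923 + 136.57 = 2059.57
RR3 = 911 / 2059.57 = 0.4423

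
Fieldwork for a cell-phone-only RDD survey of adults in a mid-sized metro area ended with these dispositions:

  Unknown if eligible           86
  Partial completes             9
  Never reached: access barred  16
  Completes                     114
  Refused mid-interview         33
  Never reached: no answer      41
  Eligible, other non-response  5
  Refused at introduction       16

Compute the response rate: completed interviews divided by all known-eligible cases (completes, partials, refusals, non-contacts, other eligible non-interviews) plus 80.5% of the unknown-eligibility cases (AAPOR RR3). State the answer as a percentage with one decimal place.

37.6%

Refusal or break-off = 16 + 33 = 49
No contact after all attempts = 41 + 16 = 57
Num → 114
Eligible (known) → 114 + 9 + 49 + 57 + 5 = 234
Eligible share of unknowns → 0.8050 × 86 = 69.23
Denom → 234 + 69.23 = 303.23
RR3 = 114 / 303.23 = 0.3760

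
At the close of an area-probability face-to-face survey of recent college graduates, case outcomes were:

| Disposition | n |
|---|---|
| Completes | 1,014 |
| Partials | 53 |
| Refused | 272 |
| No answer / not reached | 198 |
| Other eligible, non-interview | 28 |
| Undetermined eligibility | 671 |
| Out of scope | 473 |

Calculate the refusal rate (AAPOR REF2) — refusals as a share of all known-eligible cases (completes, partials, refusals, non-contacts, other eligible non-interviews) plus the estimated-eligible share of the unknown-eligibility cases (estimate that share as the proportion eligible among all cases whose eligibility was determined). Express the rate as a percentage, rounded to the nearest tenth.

Numerator = 272
Eligible (known) = 1014 + 53 + 272 + 198 + 28 = 1565
e = 1565 / (1565 + 473) = 1565 / 2038 = 0.7679
Estimated eligible among unknowns = 0.7679 × 671 = 515.26
Denom = 1565 + 515.26 = 2080.26
REF2 = 272 / 2080.26 = 0.1308

13.1%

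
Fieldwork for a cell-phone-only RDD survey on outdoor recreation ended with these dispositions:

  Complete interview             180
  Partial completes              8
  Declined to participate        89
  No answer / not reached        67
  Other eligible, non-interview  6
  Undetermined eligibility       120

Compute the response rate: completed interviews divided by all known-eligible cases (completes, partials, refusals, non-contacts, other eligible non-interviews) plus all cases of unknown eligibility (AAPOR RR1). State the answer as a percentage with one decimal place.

Numerator = 180
Base = 180 + 8 + 89 + 67 + 6 + 120 = 470
RR1 = 180 / 470 = 0.3830

38.3%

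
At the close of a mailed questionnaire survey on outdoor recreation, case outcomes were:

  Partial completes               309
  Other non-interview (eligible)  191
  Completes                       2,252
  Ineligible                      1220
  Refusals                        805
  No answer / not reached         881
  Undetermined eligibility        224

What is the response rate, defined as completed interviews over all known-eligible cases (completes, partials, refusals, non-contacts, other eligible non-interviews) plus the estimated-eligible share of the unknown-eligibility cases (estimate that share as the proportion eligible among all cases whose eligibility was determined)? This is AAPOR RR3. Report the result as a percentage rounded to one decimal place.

48.8%

Top = 2252
Eligible (known) = 2252 + 309 + 805 + 881 + 191 = 4438
e = 4438 / (4438 + 1220) = 4438 / 5658 = 0.7844
Estimated eligible among unknowns = 0.7844 × 224 = 175.71
Denom = 4438 + 175.71 = 4613.71
RR3 = 2252 / 4613.71 = 0.4881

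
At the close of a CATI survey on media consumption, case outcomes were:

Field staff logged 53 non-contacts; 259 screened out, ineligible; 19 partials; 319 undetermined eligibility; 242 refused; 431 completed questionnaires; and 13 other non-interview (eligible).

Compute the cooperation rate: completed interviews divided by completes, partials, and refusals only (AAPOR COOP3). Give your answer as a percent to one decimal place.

Top = 431
Base = 431 + 19 + 242 = 692
COOP3 = 431 / 692 = 0.6228

62.3%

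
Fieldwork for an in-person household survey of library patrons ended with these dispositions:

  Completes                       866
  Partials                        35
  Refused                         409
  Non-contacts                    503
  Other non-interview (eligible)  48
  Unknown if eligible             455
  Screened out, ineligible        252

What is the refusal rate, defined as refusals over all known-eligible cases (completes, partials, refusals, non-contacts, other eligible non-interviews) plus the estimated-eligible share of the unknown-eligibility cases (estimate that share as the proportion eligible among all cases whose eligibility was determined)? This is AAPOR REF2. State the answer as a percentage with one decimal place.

18.1%

Numerator: 409
Eligible (known): 866 + 35 + 409 + 503 + 48 = 1861
e = 1861 / (1861 + 252) = 1861 / 2113 = 0.8807
e × U: 0.8807 × 455 = 400.72
Base: 1861 + 400.72 = 2261.72
REF2 = 409 / 2261.72 = 0.1808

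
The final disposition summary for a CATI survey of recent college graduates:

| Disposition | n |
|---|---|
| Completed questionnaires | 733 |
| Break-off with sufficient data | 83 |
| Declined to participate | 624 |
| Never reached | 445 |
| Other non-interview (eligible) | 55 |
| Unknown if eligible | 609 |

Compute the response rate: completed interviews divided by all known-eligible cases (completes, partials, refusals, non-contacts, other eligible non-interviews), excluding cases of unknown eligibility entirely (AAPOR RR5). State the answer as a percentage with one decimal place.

37.8%

Num = 733
Denominator = 733 + 83 + 624 + 445 + 55 = 1940
RR5 = 733 / 1940 = 0.3778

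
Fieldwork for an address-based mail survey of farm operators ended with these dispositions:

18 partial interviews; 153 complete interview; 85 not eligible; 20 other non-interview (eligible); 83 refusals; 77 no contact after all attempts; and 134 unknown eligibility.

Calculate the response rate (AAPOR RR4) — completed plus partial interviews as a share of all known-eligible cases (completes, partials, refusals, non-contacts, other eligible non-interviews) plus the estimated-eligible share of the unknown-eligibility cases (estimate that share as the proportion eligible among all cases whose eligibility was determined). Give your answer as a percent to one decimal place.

Numerator → 153 + 18 = 171
Determined eligible → 153 + 18 + 83 + 77 + 20 = 351
e = 351 / (351 + 85) = 351 / 436 = 0.8050
Eligible share of unknowns → 0.8050 × 134 = 107.87
Denominator → 351 + 107.87 = 458.87
RR4 = 171 / 458.87 = 0.3727

37.3%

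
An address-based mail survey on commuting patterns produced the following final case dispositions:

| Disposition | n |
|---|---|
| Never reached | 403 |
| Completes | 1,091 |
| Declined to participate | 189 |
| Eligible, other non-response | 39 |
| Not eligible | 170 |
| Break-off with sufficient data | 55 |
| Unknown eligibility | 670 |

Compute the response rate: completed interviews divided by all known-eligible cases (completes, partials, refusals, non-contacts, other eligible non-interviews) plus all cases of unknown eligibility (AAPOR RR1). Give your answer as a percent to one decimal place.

44.6%

Num: 1091
Denominator: 1091 + 55 + 189 + 403 + 39 + 670 = 2447
RR1 = 1091 / 2447 = 0.4459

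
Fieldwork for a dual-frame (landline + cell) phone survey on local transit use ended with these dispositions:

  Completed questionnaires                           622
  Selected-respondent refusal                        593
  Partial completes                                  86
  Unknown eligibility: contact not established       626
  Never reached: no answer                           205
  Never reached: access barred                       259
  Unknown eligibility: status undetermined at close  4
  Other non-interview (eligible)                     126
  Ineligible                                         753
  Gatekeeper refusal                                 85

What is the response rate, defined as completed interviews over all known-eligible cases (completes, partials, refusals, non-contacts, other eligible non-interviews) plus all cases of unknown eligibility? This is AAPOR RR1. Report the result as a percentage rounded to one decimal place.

23.9%

Refusals = 85 + 593 = 678
Non-contacts = 205 + 259 = 464
Undetermined eligibility = 626 + 4 = 630
Top = 622
Denom = 622 + 86 + 678 + 464 + 126 + 630 = 2606
RR1 = 622 / 2606 = 0.2387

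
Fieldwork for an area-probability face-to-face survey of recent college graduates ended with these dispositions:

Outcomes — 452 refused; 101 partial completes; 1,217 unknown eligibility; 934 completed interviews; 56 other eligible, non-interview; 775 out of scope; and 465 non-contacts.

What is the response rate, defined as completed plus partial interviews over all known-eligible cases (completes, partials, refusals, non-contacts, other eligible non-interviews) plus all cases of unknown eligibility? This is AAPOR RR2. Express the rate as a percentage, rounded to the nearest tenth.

Numerator = 934 + 101 = 1035
Denominator = 934 + 101 + 452 + 465 + 56 + 1217 = 3225
RR2 = 1035 / 3225 = 0.3209

32.1%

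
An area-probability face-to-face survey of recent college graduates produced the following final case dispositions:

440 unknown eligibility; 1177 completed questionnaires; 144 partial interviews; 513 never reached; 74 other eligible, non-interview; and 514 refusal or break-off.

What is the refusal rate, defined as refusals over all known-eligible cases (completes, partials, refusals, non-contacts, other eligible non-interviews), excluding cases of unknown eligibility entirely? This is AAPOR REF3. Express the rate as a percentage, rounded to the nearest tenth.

21.2%

Top = 514
Base = 1177 + 144 + 514 + 513 + 74 = 2422
REF3 = 514 / 2422 = 0.2122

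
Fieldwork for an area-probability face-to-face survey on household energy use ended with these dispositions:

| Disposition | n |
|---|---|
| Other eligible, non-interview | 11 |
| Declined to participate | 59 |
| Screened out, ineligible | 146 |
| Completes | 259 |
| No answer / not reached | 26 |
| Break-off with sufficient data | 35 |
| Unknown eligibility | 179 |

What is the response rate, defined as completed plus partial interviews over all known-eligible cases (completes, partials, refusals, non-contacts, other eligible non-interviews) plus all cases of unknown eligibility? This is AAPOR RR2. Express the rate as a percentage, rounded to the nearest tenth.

Numerator: 259 + 35 = 294
Denom: 259 + 35 + 59 + 26 + 11 + 179 = 569
RR2 = 294 / 569 = 0.5167

51.7%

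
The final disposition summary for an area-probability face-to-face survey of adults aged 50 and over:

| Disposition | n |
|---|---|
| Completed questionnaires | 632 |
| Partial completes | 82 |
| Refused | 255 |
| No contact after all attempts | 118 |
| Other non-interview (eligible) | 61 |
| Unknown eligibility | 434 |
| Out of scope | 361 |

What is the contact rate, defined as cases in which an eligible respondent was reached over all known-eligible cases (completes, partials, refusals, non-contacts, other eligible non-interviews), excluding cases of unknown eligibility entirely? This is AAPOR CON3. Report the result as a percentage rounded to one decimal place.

Num: 632 + 82 + 255 + 61 = 1030
Denominator: 632 + 82 + 255 + 118 + 61 = 1148
CON3 = 1030 / 1148 = 0.8972

89.7%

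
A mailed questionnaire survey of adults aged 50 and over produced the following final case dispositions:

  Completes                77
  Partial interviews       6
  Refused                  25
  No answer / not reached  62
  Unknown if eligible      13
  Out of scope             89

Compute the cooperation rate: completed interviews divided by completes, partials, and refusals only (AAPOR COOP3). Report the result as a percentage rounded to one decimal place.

71.3%

Numerator: 77
Denom: 77 + 6 + 25 = 108
COOP3 = 77 / 108 = 0.7130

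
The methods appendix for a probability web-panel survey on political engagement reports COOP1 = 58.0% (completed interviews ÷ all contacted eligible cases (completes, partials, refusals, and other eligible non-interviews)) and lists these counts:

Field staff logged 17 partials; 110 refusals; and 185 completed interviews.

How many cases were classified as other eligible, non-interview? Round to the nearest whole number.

COOP1 = 185 / D = 0.580
D = 185 / 0.580 = 319.0
Rest of base = 312
other eligible, non-interview = 319.0 − 312 ≈ 7

7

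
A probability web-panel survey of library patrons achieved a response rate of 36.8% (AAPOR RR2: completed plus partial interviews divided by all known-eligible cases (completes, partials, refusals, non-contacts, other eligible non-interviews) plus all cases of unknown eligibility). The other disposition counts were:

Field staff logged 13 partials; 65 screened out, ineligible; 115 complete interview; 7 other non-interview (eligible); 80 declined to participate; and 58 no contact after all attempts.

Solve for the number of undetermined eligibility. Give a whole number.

Numerator: 115 + 13 = 128
RR2 = 128 / D = 0.368
D = 128 / 0.368 = 347.8
Rest of base = 273
undetermined eligibility = 347.8 − 273 ≈ 75

75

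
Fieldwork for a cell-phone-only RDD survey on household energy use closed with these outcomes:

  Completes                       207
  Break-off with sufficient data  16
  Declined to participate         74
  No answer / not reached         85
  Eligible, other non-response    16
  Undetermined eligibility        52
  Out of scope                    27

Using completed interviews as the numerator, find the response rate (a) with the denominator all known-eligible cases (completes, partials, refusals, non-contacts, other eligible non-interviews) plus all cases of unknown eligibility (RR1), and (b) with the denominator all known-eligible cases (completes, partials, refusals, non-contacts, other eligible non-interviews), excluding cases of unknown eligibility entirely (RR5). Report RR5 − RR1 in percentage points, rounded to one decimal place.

6.0

Num: 207
Denominator: 207 + 16 + 74 + 85 + 16 + 52 = 450
RR1 = 207 / 450 = 0.4600
Denominator: 207 + 16 + 74 + 85 + 16 = 398
RR5 = 207 / 398 = 0.5201
Difference = 52.01 − 46.00 = 6.01 percentage points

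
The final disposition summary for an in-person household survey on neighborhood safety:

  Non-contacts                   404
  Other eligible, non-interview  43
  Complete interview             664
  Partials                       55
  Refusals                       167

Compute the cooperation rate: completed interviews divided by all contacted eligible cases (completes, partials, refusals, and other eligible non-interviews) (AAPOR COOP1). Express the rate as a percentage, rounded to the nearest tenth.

Top: 664
Base: 664 + 55 + 167 + 43 = 929
COOP1 = 664 / 929 = 0.7147

71.5%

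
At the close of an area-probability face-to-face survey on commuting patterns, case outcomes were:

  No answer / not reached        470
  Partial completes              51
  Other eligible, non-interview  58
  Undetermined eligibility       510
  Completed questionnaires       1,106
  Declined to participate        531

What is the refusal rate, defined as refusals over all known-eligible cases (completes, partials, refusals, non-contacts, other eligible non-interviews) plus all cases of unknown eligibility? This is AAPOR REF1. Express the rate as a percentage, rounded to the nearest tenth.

19.5%

Top: 531
Base: 1106 + 51 + 531 + 470 + 58 + 510 = 2726
REF1 = 531 / 2726 = 0.1948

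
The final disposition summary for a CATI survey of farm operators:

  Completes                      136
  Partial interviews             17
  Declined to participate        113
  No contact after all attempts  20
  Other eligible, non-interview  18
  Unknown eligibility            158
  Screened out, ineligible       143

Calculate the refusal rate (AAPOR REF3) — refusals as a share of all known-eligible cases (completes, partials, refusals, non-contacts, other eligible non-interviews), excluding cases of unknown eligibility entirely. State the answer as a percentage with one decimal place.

Top → 113
Base → 136 + 17 + 113 + 20 + 18 = 304
REF3 = 113 / 304 = 0.3717

37.2%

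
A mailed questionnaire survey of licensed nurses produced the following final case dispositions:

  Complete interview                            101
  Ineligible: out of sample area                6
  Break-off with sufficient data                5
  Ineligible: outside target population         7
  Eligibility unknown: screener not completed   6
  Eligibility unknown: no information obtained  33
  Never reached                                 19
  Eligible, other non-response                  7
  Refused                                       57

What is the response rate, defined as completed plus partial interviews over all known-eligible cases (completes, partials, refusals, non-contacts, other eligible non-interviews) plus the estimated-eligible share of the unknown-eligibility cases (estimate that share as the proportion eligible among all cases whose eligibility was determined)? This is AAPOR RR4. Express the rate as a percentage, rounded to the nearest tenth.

47.0%

Unknown eligibility = 6 + 33 = 39
Not eligible = 7 + 6 = 13
Num: 101 + 5 = 106
Determined eligible: 101 + 5 + 57 + 19 + 7 = 189
e = 189 / (189 + 13) = 189 / 202 = 0.9356
Eligible share of unknowns: 0.9356 × 39 = 36.49
Denominator: 189 + 36.49 = 225.49
RR4 = 106 / 225.49 = 0.4701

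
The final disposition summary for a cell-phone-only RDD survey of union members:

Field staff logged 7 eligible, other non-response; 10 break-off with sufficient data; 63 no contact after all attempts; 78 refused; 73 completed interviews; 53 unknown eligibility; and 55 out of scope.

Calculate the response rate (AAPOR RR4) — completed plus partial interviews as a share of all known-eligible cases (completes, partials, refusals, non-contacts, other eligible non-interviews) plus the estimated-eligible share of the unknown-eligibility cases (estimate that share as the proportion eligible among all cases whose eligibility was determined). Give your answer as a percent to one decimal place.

Num: 73 + 10 = 83
Known eligible: 73 + 10 + 78 + 63 + 7 = 231
e = 231 / (231 + 55) = 231 / 286 = 0.8077
Eligible share of unknowns: 0.8077 × 53 = 42.81
Base: 231 + 42.81 = 273.81
RR4 = 83 / 273.81 = 0.3031

30.3%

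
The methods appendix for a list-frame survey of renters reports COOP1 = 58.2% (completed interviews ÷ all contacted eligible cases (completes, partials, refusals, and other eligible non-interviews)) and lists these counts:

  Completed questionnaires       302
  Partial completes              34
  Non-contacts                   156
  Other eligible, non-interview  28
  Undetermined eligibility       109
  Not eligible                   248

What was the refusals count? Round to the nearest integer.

155

COOP1 = 302 / D = 0.582
D = 302 / 0.582 = 518.9
Other denominator terms total 364
refusals = 518.9 − 364 ≈ 155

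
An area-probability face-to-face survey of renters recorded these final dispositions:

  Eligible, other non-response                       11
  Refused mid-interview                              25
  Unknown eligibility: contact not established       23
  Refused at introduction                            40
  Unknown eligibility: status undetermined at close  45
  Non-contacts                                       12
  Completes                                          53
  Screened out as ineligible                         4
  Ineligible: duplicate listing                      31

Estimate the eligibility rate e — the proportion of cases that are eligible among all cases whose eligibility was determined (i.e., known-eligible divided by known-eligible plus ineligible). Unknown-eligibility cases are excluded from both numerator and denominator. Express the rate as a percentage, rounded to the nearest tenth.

Refusals = 40 + 25 = 65
Unknown eligibility = 23 + 45 = 68
Out of scope = 4 + 31 = 35
Eligible (known) → 53 + 65 + 12 + 11 = 141
e = 141 / (141 + 35) = 141 / 176 = 0.8011

80.1%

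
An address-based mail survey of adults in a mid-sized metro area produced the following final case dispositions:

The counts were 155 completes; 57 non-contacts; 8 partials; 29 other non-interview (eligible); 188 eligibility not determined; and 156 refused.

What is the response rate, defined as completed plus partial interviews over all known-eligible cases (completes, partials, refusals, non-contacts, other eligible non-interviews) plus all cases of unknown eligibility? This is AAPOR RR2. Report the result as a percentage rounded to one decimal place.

27.5%

Top: 155 + 8 = 163
Base: 155 + 8 + 156 + 57 + 29 + 188 = 593
RR2 = 163 / 593 = 0.2749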